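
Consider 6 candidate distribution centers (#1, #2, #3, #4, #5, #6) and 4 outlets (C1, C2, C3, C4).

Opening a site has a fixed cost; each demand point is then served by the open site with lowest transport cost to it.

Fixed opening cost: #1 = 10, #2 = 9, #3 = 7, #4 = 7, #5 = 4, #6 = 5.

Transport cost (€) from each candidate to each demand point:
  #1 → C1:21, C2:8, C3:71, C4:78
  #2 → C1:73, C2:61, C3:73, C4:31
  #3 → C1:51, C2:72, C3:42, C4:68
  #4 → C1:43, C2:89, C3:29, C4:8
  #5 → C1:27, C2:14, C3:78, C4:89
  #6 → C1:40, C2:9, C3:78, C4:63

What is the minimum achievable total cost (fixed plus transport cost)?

83

Open {#1, #4}: assign each demand point to its cheapest open site.
  C1→#1 21, C2→#1 8, C3→#4 29, C4→#4 8
  transport cost 66, fixed 17 → total 83.
Compare {#1, #4, #5}: transport cost 66 + fixed 21 = 87.
Compare {#1, #4, #6}: transport cost 66 + fixed 22 = 88.
Compare {#4, #5}: transport cost 78 + fixed 11 = 89.
All other subsets cost ≥ 87. Minimum total cost: 83.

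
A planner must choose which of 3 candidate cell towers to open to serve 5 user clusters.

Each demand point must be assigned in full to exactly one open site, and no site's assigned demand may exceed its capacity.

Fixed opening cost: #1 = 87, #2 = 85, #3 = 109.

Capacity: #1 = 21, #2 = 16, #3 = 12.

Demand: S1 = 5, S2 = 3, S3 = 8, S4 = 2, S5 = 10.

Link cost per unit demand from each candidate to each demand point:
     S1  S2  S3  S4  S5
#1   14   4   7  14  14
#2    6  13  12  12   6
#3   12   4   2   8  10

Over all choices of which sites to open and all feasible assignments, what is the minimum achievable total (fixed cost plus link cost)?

Open {#1, #2}; cheapest assignment that respects the capacities:
  #1 (cap 21, load 13): S2, S3, S4 — cost 3×4 + 8×7 + 2×14 = 96
  #2 (cap 16, load 15): S1, S5 — cost 5×6 + 10×6 = 90
  Shipping 186, fixed 172 → total 358.
  Any other capacity-feasible assignment to {#1, #2} ships for at least 186.
Compare {#1, #2, #3}: its best feasible assignment gives total 415.
Compare {#1, #3}: its best feasible assignment gives total 450.
Every other set of open sites that can feasibly serve all demand totals ≥ 415 even under its best assignment. Minimum: 358.

358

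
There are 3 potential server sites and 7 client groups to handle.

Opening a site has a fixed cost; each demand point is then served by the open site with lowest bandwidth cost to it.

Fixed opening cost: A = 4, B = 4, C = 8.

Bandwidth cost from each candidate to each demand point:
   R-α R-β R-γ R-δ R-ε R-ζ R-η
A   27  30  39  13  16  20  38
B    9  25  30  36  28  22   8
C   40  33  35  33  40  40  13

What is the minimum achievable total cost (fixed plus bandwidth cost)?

129

Open {A, B}: assign each demand point to its cheapest open site.
  R-α→B 9, R-β→B 25, R-γ→B 30, R-δ→A 13, R-ε→A 16, R-ζ→A 20, R-η→B 8
  bandwidth cost 121, fixed 8 → total 129.
Compare {A, B, C}: bandwidth cost 121 + fixed 16 = 137.
Compare {B}: bandwidth cost 158 + fixed 4 = 162.
Compare {A, C}: bandwidth cost 154 + fixed 12 = 166.
All other subsets cost ≥ 137. Minimum total cost: 129.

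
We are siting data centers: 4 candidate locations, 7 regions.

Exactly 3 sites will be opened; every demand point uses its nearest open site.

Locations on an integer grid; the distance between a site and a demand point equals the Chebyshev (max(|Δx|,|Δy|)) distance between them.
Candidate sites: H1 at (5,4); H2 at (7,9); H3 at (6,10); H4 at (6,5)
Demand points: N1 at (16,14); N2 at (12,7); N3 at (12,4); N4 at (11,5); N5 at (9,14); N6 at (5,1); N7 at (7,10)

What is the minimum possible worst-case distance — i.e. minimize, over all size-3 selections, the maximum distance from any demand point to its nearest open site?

9

Open {H1, H2, H3}.
  Farthest demand point is N1 at distance 9 (to H2); all others are ≤ 9.
With {H1, H2, H4} the worst case is 9.
With {H2, H3, H4} the worst case is 9.
No size-3 selection achieves below 9.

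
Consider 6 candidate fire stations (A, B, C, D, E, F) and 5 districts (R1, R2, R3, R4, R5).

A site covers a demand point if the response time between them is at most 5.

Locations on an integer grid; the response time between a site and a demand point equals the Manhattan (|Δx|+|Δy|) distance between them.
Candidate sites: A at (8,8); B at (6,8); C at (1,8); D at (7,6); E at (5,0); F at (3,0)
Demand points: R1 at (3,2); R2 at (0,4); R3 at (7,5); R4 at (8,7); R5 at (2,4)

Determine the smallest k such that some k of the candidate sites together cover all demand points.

Coverage sets (demand points within 5 of each site):
  A: {R3, R4}
  B: {R3, R4}
  C: {R2, R5}
  D: {R3, R4}
  E: {R1}
  F: {R1, R5}
No 2 sites suffice: every size-2 union leaves at least one demand point uncovered.
But {A, C, E} covers everything, so the minimum is 3.

3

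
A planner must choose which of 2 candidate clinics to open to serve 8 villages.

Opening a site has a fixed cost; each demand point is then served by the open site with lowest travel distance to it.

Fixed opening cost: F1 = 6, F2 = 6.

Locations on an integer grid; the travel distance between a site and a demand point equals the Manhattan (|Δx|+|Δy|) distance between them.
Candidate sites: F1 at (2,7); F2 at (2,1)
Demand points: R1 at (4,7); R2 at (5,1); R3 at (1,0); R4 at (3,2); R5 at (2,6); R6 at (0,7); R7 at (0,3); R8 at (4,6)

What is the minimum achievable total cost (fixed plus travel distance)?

31

Open {F1, F2}: assign each demand point to its cheapest open site.
  R1→F1 2, R2→F2 3, R3→F2 2, R4→F2 2, R5→F1 1, R6→F1 2, R7→F2 4, R8→F1 3
  travel distance 19, fixed 12 → total 31.
Compare {F1}: travel distance 37 + fixed 6 = 43.
Compare {F2}: travel distance 39 + fixed 6 = 45.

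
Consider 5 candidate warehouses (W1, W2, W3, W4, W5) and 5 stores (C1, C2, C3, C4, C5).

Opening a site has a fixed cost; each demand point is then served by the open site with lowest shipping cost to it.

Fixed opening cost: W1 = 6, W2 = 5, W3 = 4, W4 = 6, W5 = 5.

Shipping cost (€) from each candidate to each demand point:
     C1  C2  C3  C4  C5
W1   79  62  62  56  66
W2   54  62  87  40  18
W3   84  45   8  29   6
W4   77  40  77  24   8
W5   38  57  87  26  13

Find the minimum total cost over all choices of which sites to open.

Open {W3, W4, W5}: assign each demand point to its cheapest open site.
  C1→W5 38, C2→W4 40, C3→W3 8, C4→W4 24, C5→W3 6
  shipping cost 116, fixed 15 → total 131.
Compare {W3, W5}: shipping cost 123 + fixed 9 = 132.
Compare {W2, W3, W4, W5}: shipping cost 116 + fixed 20 = 136.
Compare {W2, W3, W5}: shipping cost 123 + fixed 14 = 137.
All other subsets cost ≥ 132. Minimum total cost: 131.

131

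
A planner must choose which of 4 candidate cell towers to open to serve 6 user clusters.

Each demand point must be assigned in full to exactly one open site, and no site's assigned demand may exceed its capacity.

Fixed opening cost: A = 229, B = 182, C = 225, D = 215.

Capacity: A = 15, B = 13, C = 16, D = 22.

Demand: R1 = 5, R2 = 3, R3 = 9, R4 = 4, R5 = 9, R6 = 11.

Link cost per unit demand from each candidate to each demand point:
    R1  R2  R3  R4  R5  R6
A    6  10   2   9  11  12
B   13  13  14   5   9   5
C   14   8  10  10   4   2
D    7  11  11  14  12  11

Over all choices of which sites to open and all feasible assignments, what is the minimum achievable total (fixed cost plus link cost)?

831

Open {A, B, C}; cheapest assignment that respects the capacities:
  A (cap 15, load 14): R1, R3 — cost 5×6 + 9×2 = 48
  B (cap 13, load 13): R4, R5 — cost 4×5 + 9×9 = 101
  C (cap 16, load 14): R2, R6 — cost 3×8 + 11×2 = 46
  Shipping 195, fixed 636 → total 831.
  Any other capacity-feasible assignment to {A, B, C} ships for at least 195.
Compare {B, C, D}: its best feasible assignment gives total 903.
Compare {A, B, D}: its best feasible assignment gives total 911.
Every other set of open sites that can feasibly serve all demand totals ≥ 903 even under its best assignment. Minimum: 831.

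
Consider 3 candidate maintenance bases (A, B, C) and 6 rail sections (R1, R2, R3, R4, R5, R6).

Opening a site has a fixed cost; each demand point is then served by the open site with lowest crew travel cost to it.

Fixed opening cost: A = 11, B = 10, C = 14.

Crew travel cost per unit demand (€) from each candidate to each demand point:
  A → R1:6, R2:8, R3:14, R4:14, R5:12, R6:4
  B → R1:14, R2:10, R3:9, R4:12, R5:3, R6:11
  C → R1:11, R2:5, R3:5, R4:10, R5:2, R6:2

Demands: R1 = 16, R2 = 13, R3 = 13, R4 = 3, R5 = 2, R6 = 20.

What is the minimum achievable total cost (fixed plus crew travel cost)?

325

Open {A, C}: assign each demand point to its cheapest open site.
  R1→A 16×6=96, R2→C 13×5=65, R3→C 13×5=65, R4→C 3×10=30, R5→C 2×2=4, R6→C 20×2=40
  crew travel cost 300, fixed 25 → total 325.
Compare {A, B, C}: crew travel cost 300 + fixed 35 = 335.
Compare {C}: crew travel cost 380 + fixed 14 = 394.
Compare {B, C}: crew travel cost 380 + fixed 24 = 404.
All other subsets cost ≥ 335. Minimum total cost: 325.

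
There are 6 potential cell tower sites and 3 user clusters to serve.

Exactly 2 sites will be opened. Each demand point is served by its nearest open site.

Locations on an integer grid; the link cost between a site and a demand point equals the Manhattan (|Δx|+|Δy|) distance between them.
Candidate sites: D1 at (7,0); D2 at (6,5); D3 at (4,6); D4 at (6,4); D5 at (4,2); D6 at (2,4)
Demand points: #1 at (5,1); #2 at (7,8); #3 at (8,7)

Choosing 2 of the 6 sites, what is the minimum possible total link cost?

10

Open {D2, D5}.
  #1→D5 2, #2→D2 4, #3→D2 4  ⇒ total 10.
Compare {D1, D2}: total 11.
Compare {D2, D4}: total 12.
No size-2 selection does better; minimum is 10.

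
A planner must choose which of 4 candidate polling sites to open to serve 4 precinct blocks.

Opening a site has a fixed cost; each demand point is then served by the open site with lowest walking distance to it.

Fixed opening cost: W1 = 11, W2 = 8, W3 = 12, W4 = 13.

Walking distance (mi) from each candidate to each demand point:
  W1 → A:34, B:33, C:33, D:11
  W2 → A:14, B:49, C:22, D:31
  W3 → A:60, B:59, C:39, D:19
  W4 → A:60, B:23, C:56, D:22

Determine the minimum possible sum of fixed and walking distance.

Open {W1, W2}: assign each demand point to its cheapest open site.
  A→W2 14, B→W1 33, C→W2 22, D→W1 11
  walking distance 80, fixed 19 → total 99.
Compare {W2, W4}: walking distance 81 + fixed 21 = 102.
Compare {W1, W2, W4}: walking distance 70 + fixed 32 = 102.
Compare {W1, W2, W3}: walking distance 80 + fixed 31 = 111.
All other subsets cost ≥ 102. Minimum total cost: 99.

99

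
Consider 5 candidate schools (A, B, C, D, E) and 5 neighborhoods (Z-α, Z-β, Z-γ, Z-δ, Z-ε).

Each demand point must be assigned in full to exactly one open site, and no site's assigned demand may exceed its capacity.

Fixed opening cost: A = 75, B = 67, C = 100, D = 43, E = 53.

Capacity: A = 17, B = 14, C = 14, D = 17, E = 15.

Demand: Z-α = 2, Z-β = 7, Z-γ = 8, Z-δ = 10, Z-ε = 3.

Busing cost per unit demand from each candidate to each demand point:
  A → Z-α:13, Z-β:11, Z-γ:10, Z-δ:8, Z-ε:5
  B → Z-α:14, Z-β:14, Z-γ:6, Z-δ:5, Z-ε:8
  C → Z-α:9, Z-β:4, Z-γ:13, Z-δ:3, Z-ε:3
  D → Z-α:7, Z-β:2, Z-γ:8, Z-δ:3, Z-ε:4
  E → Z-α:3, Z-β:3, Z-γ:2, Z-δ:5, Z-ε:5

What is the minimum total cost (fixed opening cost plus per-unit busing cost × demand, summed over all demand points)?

Open {D, E}; cheapest assignment that respects the capacities:
  D (cap 17, load 17): Z-β, Z-δ — cost 7×2 + 10×3 = 44
  E (cap 15, load 13): Z-α, Z-γ, Z-ε — cost 2×3 + 8×2 + 3×5 = 37
  Shipping 81, fixed 96 → total 177.
  Any other capacity-feasible assignment to {D, E} ships for at least 81.
Compare {B, D, E}: its best feasible assignment gives total 244.
Compare {A, D, E}: its best feasible assignment gives total 252.
Every other set of open sites that can feasibly serve all demand totals ≥ 244 even under its best assignment. Minimum: 177.

177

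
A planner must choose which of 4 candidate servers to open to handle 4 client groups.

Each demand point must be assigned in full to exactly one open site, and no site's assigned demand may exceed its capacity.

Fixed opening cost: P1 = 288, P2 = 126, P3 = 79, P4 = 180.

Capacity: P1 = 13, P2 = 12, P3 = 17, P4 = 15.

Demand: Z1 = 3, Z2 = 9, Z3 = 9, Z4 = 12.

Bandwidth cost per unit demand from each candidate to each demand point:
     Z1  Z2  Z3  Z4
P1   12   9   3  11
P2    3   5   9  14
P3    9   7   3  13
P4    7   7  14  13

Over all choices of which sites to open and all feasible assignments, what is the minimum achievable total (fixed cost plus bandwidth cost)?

622

Open {P2, P3, P4}; cheapest assignment that respects the capacities:
  P2 (cap 12, load 12): Z1, Z2 — cost 3×3 + 9×5 = 54
  P3 (cap 17, load 9): Z3 — cost 9×3 = 27
  P4 (cap 15, load 12): Z4 — cost 12×13 = 156
  Shipping 237, fixed 385 → total 622.
  Any other capacity-feasible assignment to {P2, P3, P4} ships for at least 237.
Compare {P1, P2, P3}: its best feasible assignment gives total 706.
Compare {P1, P3, P4}: its best feasible assignment gives total 790.
Every other set of open sites that can feasibly serve all demand totals ≥ 706 even under its best assignment. Minimum: 622.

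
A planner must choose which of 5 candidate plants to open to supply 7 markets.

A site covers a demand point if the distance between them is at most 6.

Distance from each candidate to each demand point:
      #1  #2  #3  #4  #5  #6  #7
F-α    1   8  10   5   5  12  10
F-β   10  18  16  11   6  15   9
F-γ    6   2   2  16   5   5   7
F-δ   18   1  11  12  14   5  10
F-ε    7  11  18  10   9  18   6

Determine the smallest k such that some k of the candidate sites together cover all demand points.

3

Coverage sets (demand points within 6 of each site):
  F-α: {#1, #4, #5}
  F-β: {#5}
  F-γ: {#1, #2, #3, #5, #6}
  F-δ: {#2, #6}
  F-ε: {#7}
No 2 sites suffice: every size-2 union leaves at least one demand point uncovered.
But {F-α, F-γ, F-ε} covers everything, so the minimum is 3.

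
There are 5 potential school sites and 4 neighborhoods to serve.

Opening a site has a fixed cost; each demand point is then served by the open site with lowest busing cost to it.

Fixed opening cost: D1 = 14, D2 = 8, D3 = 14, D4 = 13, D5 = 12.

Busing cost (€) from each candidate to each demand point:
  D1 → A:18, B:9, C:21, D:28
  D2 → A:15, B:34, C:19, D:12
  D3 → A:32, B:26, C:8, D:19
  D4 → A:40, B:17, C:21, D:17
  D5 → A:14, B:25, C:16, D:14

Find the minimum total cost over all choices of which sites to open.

77

Open {D1, D2}: assign each demand point to its cheapest open site.
  A→D2 15, B→D1 9, C→D2 19, D→D2 12
  busing cost 55, fixed 22 → total 77.
Compare {D1, D5}: busing cost 53 + fixed 26 = 79.
Compare {D1, D2, D3}: busing cost 44 + fixed 36 = 80.
Compare {D5}: busing cost 69 + fixed 12 = 81.
All other subsets cost ≥ 79. Minimum total cost: 77.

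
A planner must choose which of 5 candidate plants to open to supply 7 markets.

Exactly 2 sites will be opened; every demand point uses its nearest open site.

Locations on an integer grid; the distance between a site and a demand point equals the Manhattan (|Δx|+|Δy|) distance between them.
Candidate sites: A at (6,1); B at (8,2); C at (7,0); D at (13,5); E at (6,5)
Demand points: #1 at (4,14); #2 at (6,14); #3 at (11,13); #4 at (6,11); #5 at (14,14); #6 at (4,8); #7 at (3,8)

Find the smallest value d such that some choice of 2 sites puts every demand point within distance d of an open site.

Open {D, E}.
  Farthest demand point is #1 at distance 11 (to E); all others are ≤ 11.
With {A, D} the worst case is 15.
With {B, D} the worst case is 16.
No size-2 selection achieves below 11.

11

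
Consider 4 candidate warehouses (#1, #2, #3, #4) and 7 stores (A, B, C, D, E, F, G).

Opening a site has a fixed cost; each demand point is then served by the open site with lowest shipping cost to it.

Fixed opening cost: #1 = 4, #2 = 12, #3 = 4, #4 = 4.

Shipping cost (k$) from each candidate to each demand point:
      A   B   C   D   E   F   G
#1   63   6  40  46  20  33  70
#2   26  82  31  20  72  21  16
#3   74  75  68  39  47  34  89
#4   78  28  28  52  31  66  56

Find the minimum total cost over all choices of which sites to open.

Open {#1, #2}: assign each demand point to its cheapest open site.
  A→#2 26, B→#1 6, C→#2 31, D→#2 20, E→#1 20, F→#2 21, G→#2 16
  shipping cost 140, fixed 16 → total 156.
Compare {#1, #2, #4}: shipping cost 137 + fixed 20 = 157.
Compare {#1, #2, #3}: shipping cost 140 + fixed 20 = 160.
Compare {#1, #2, #3, #4}: shipping cost 137 + fixed 24 = 161.
All other subsets cost ≥ 157. Minimum total cost: 156.

156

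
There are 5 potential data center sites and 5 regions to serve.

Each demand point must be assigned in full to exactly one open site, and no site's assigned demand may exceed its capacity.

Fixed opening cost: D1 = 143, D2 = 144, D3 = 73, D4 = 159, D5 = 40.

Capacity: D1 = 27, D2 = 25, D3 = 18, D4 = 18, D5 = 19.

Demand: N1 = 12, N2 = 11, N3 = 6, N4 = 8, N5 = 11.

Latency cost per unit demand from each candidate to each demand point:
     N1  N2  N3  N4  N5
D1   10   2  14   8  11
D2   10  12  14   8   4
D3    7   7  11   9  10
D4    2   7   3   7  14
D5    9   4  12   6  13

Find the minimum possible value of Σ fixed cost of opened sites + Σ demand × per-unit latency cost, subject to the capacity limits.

Open {D3, D4, D5}; cheapest assignment that respects the capacities:
  D3 (cap 18, load 11): N5 — cost 11×10 = 110
  D4 (cap 18, load 18): N1, N3 — cost 12×2 + 6×3 = 42
  D5 (cap 19, load 19): N2, N4 — cost 11×4 + 8×6 = 92
  Shipping 244, fixed 272 → total 516.
  Any other capacity-feasible assignment to {D3, D4, D5} ships for at least 244.
Compare {D2, D4, D5}: its best feasible assignment gives total 521.
Compare {D2, D3, D5}: its best feasible assignment gives total 543.
Every other set of open sites that can feasibly serve all demand totals ≥ 521 even under its best assignment. Minimum: 516.

516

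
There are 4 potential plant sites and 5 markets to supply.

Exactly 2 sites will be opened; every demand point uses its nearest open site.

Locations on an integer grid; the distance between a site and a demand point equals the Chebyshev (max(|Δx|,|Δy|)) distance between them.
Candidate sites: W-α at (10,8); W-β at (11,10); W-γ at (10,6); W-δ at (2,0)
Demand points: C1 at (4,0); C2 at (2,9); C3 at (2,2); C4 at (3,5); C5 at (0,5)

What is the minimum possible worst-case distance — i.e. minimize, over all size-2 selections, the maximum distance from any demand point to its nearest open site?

Open {W-α, W-δ}.
  Farthest demand point is C2 at distance 8 (to W-α); all others are ≤ 8.
With {W-γ, W-δ} the worst case is 8.
With {W-β, W-δ} the worst case is 9.
No size-2 selection achieves below 8.

8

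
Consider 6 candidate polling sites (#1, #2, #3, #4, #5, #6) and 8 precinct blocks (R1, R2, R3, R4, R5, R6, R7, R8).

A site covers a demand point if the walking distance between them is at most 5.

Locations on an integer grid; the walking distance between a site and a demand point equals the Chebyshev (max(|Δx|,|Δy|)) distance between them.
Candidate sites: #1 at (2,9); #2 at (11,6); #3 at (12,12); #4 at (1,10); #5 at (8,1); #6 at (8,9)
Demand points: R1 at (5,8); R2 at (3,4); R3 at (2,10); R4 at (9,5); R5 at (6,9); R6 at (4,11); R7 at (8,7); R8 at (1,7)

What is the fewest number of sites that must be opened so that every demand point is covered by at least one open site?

2

Coverage sets (demand points within 5 of each site):
  #1: {R1, R2, R3, R5, R6, R8}
  #2: {R4, R5, R7}
  #3: {R7}
  #4: {R1, R3, R5, R6, R8}
  #5: {R2, R4}
  #6: {R1, R2, R4, R5, R6, R7}
No single site covers all 8 demand points.
But {#1, #2} covers everything, so the minimum is 2.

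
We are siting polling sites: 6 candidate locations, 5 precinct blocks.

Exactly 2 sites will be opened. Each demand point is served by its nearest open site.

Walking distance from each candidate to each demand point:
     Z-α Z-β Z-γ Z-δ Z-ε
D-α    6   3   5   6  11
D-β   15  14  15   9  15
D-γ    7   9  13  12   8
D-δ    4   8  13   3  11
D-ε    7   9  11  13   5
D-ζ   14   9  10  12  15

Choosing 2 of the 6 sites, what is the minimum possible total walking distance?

Open {D-α, D-ε}.
  Z-α→D-α 6, Z-β→D-α 3, Z-γ→D-α 5, Z-δ→D-α 6, Z-ε→D-ε 5  ⇒ total 25.
Compare {D-α, D-δ}: total 26.
Compare {D-α, D-γ}: total 28.
No size-2 selection does better; minimum is 25.

25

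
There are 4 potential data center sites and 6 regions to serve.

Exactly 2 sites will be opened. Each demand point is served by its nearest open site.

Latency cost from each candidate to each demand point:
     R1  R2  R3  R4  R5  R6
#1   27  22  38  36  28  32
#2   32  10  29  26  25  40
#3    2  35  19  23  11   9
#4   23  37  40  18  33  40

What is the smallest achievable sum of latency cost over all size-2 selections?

Open {#2, #3}.
  R1→#3 2, R2→#2 10, R3→#3 19, R4→#3 23, R5→#3 11, R6→#3 9  ⇒ total 74.
Compare {#1, #3}: total 86.
Compare {#3, #4}: total 94.
No size-2 selection does better; minimum is 74.

74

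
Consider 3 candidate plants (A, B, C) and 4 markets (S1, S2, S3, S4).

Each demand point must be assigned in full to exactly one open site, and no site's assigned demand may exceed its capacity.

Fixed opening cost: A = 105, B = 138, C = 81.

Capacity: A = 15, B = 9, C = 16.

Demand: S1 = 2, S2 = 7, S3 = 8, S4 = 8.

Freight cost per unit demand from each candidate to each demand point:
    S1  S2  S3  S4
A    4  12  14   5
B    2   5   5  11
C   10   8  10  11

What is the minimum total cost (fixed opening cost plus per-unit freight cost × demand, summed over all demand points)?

370

Open {A, C}; cheapest assignment that respects the capacities:
  A (cap 15, load 10): S1, S4 — cost 2×4 + 8×5 = 48
  C (cap 16, load 15): S2, S3 — cost 7×8 + 8×10 = 136
  Shipping 184, fixed 186 → total 370.
  Any other capacity-feasible assignment to {A, C} ships for at least 184.
Compare {B, C}: its best feasible assignment gives total 426.
Compare {A, B, C}: its best feasible assignment gives total 468.
Every other set of open sites that can feasibly serve all demand totals ≥ 426 even under its best assignment. Minimum: 370.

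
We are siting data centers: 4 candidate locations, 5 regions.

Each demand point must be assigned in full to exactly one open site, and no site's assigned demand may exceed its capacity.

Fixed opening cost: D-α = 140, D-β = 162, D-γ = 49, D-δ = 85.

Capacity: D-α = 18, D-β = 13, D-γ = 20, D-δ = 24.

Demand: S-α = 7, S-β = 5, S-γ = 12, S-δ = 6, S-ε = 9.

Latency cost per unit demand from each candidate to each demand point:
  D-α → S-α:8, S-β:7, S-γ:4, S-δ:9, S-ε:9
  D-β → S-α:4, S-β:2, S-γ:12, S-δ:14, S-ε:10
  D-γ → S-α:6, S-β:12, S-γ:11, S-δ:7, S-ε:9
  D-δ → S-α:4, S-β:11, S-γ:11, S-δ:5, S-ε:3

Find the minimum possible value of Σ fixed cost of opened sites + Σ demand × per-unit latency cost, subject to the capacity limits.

Open {D-α, D-δ}; cheapest assignment that respects the capacities:
  D-α (cap 18, load 17): S-β, S-γ — cost 5×7 + 12×4 = 83
  D-δ (cap 24, load 22): S-α, S-δ, S-ε — cost 7×4 + 6×5 + 9×3 = 85
  Shipping 168, fixed 225 → total 393.
  Any other capacity-feasible assignment to {D-α, D-δ} ships for at least 168.
Compare {D-γ, D-δ}: its best feasible assignment gives total 411.
Compare {D-α, D-γ, D-δ}: its best feasible assignment gives total 442.
Every other set of open sites that can feasibly serve all demand totals ≥ 411 even under its best assignment. Minimum: 393.

393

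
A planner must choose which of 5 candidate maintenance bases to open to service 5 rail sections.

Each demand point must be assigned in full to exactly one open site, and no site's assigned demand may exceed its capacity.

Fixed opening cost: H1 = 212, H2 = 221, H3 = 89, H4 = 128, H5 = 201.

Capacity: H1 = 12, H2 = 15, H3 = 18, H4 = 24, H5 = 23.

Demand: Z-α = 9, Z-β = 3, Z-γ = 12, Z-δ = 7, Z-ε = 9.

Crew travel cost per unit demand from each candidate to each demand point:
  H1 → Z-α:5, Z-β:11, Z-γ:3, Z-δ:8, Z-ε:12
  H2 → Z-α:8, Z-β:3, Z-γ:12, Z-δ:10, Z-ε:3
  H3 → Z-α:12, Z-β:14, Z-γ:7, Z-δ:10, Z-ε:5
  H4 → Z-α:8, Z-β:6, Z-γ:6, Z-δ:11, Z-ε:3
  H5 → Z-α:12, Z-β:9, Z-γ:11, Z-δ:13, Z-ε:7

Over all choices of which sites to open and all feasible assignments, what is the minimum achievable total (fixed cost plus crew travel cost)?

Open {H3, H4}; cheapest assignment that respects the capacities:
  H3 (cap 18, load 16): Z-δ, Z-ε — cost 7×10 + 9×5 = 115
  H4 (cap 24, load 24): Z-α, Z-β, Z-γ — cost 9×8 + 3×6 + 12×6 = 162
  Shipping 277, fixed 217 → total 494.
  Any other capacity-feasible assignment to {H3, H4} ships for at least 277.
Compare {H4, H5}: its best feasible assignment gives total 645.
Compare {H1, H3, H4}: its best feasible assignment gives total 652.
Every other set of open sites that can feasibly serve all demand totals ≥ 645 even under its best assignment. Minimum: 494.

494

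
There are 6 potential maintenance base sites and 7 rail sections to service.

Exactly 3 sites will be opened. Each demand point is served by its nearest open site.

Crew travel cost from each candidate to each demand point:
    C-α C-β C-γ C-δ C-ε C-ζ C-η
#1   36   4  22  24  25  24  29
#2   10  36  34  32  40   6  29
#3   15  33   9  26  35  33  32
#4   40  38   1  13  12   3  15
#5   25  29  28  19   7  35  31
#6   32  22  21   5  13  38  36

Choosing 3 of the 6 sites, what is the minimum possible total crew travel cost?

Open {#1, #2, #4}.
  C-α→#2 10, C-β→#1 4, C-γ→#4 1, C-δ→#4 13, C-ε→#4 12, C-ζ→#4 3, C-η→#4 15  ⇒ total 58.
Compare {#1, #3, #4}: total 63.
Compare {#1, #4, #5}: total 68.
No size-3 selection does better; minimum is 58.

58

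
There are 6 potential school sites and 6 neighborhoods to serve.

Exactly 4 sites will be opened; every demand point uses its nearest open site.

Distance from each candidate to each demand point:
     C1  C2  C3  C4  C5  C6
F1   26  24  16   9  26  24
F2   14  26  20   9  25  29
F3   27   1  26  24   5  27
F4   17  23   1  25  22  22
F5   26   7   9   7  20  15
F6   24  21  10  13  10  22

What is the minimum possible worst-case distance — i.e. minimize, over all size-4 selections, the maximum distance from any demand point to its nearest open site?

Open {F1, F2, F3, F5}.
  Farthest demand point is C6 at distance 15 (to F5); all others are ≤ 15.
With {F1, F2, F5, F6} the worst case is 15.
With {F2, F3, F4, F5} the worst case is 15.
No size-4 selection achieves below 15.

15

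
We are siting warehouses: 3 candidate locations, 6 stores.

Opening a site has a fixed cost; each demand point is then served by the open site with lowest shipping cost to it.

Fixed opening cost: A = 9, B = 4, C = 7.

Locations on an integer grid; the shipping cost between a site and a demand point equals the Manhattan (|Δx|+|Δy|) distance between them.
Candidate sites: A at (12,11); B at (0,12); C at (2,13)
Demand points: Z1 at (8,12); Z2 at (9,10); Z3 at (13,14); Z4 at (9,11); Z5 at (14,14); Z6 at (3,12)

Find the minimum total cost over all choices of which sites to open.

Open {A, B}: assign each demand point to its cheapest open site.
  Z1→A 5, Z2→A 4, Z3→A 4, Z4→A 3, Z5→A 5, Z6→B 3
  shipping cost 24, fixed 13 → total 37.
Compare {A, C}: shipping cost 23 + fixed 16 = 39.
Compare {A}: shipping cost 31 + fixed 9 = 40.
Compare {A, B, C}: shipping cost 23 + fixed 20 = 43.
All other subsets cost ≥ 39. Minimum total cost: 37.

37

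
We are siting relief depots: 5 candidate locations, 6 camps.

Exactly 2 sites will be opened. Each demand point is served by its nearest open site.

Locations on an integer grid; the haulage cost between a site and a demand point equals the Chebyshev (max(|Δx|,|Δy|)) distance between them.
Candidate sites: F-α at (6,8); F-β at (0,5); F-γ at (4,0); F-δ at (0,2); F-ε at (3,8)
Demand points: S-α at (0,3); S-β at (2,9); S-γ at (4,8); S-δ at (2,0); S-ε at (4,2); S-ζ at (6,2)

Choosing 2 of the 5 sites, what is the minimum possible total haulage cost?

12

Open {F-γ, F-ε}.
  S-α→F-γ 4, S-β→F-ε 1, S-γ→F-ε 1, S-δ→F-γ 2, S-ε→F-γ 2, S-ζ→F-γ 2  ⇒ total 12.
Compare {F-δ, F-ε}: total 15.
Compare {F-α, F-γ}: total 16.
No size-2 selection does better; minimum is 12.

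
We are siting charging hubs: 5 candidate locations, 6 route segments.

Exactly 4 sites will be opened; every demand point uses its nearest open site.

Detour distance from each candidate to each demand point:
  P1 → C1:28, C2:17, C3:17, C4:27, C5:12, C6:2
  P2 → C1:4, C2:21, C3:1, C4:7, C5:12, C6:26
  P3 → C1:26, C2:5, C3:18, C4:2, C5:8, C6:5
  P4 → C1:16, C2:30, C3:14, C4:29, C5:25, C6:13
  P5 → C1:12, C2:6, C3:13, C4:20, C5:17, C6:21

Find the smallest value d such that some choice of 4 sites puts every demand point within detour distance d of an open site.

8

Open {P1, P2, P3, P4}.
  Farthest demand point is C5 at detour distance 8 (to P3); all others are ≤ 8.
With {P1, P2, P3, P5} the worst case is 8.
With {P2, P3, P4, P5} the worst case is 8.
No size-4 selection achieves below 8.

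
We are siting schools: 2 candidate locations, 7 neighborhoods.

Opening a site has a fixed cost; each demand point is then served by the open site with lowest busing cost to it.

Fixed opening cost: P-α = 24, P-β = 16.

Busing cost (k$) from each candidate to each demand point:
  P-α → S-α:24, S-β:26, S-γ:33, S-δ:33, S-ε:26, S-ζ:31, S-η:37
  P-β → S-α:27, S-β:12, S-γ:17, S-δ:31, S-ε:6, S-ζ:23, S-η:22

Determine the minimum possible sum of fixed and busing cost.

154

Open {P-β}: assign each demand point to its cheapest open site.
  S-α→P-β 27, S-β→P-β 12, S-γ→P-β 17, S-δ→P-β 31, S-ε→P-β 6, S-ζ→P-β 23, S-η→P-β 22
  busing cost 138, fixed 16 → total 154.
Compare {P-α, P-β}: busing cost 135 + fixed 40 = 175.
Compare {P-α}: busing cost 210 + fixed 24 = 234.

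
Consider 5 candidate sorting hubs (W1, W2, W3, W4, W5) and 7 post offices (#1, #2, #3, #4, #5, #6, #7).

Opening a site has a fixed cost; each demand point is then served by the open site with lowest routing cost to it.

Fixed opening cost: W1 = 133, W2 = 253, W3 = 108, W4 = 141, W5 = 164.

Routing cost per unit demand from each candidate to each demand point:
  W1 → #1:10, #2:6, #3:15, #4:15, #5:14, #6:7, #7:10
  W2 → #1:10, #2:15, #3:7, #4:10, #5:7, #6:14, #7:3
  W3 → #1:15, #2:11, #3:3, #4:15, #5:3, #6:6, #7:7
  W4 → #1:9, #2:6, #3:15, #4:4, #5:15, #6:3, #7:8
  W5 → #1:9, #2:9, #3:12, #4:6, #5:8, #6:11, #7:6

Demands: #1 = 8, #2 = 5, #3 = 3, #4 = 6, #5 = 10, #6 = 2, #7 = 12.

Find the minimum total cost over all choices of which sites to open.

504

Open {W3, W4}: assign each demand point to its cheapest open site.
  #1→W4 8×9=72, #2→W4 5×6=30, #3→W3 3×3=9, #4→W4 6×4=24, #5→W3 10×3=30, #6→W4 2×3=6, #7→W3 12×7=84
  routing cost 255, fixed 249 → total 504.
Compare {W3}: routing cost 400 + fixed 108 = 508.
Compare {W5}: routing cost 363 + fixed 164 = 527.
Compare {W3, W5}: routing cost 276 + fixed 272 = 548.
All other subsets cost ≥ 508. Minimum total cost: 504.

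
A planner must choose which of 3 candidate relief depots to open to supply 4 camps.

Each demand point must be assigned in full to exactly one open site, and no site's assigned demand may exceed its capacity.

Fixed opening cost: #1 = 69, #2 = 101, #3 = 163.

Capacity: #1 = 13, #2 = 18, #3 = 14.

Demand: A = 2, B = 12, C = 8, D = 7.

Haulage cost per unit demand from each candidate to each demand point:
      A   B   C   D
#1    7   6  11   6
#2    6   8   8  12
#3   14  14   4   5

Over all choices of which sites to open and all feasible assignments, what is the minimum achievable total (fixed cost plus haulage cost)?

402

Open {#1, #2}; cheapest assignment that respects the capacities:
  #1 (cap 13, load 12): B — cost 12×6 = 72
  #2 (cap 18, load 17): A, C, D — cost 2×6 + 8×8 + 7×12 = 160
  Shipping 232, fixed 170 → total 402.
  Any other capacity-feasible assignment to {#1, #2} ships for at least 232.
Compare {#1, #2, #3}: its best feasible assignment gives total 515.
Compare {#2, #3}: its best feasible assignment gives total 592.
Every other set of open sites that can feasibly serve all demand totals ≥ 515 even under its best assignment. Minimum: 402.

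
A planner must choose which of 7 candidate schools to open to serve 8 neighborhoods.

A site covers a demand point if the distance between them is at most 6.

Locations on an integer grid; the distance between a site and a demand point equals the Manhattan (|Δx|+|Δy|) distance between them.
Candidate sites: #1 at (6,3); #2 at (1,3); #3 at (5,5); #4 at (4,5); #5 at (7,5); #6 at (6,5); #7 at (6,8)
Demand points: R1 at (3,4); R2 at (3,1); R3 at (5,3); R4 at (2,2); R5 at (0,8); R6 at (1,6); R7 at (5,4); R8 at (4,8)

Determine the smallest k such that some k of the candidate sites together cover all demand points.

Coverage sets (demand points within 6 of each site):
  #1: {R1, R2, R3, R4, R7}
  #2: {R1, R2, R3, R4, R5, R6, R7}
  #3: {R1, R2, R3, R4, R6, R7, R8}
  #4: {R1, R2, R3, R4, R6, R7, R8}
  #5: {R1, R3, R7, R8}
  #6: {R1, R3, R6, R7, R8}
  #7: {R3, R5, R7, R8}
No single site covers all 8 demand points.
But {#2, #3} covers everything, so the minimum is 2.

2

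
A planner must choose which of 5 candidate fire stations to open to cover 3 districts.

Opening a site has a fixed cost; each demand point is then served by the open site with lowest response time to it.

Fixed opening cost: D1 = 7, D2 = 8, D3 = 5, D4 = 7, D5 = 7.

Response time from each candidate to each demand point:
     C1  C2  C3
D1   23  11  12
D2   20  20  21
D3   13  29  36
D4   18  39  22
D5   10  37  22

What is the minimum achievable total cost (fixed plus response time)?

Open {D1, D5}: assign each demand point to its cheapest open site.
  C1→D5 10, C2→D1 11, C3→D1 12
  response time 33, fixed 14 → total 47.
Compare {D1, D3}: response time 36 + fixed 12 = 48.
Compare {D1, D3, D5}: response time 33 + fixed 19 = 52.
Compare {D1}: response time 46 + fixed 7 = 53.
All other subsets cost ≥ 48. Minimum total cost: 47.

47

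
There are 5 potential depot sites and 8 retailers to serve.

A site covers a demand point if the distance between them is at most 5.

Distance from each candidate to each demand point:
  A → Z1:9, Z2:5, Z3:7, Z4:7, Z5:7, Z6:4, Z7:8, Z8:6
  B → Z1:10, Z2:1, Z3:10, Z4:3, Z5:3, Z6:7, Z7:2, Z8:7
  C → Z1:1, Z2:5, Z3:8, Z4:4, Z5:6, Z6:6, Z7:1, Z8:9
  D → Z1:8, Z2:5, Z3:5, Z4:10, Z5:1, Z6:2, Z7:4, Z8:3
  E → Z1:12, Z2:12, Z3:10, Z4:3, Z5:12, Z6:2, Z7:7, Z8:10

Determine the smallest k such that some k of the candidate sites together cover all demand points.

2

Coverage sets (demand points within 5 of each site):
  A: {Z2, Z6}
  B: {Z2, Z4, Z5, Z7}
  C: {Z1, Z2, Z4, Z7}
  D: {Z2, Z3, Z5, Z6, Z7, Z8}
  E: {Z4, Z6}
No single site covers all 8 demand points.
But {C, D} covers everything, so the minimum is 2.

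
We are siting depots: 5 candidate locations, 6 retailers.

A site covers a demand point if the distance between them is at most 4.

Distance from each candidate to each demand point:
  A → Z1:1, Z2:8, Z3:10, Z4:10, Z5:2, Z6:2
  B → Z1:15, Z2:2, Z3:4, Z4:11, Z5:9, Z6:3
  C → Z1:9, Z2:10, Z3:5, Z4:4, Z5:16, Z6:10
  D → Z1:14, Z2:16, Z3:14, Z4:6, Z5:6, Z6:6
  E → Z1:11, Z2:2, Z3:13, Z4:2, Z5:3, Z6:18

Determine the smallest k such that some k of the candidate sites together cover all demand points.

3

Coverage sets (demand points within 4 of each site):
  A: {Z1, Z5, Z6}
  B: {Z2, Z3, Z6}
  C: {Z4}
  D: {}
  E: {Z2, Z4, Z5}
No 2 sites suffice: every size-2 union leaves at least one demand point uncovered.
But {A, B, C} covers everything, so the minimum is 3.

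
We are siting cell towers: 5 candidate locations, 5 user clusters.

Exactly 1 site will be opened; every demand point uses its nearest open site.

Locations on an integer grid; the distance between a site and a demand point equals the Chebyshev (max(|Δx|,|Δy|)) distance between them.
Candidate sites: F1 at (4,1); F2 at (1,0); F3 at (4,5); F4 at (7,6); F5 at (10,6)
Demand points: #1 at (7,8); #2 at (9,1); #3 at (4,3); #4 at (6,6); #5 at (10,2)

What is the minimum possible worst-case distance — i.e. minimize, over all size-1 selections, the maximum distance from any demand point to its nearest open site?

Open {F4}.
  Farthest demand point is #2 at distance 5 (to F4); all others are ≤ 5.
With {F3} the worst case is 6.
With {F5} the worst case is 6.
No size-1 selection achieves below 5.

5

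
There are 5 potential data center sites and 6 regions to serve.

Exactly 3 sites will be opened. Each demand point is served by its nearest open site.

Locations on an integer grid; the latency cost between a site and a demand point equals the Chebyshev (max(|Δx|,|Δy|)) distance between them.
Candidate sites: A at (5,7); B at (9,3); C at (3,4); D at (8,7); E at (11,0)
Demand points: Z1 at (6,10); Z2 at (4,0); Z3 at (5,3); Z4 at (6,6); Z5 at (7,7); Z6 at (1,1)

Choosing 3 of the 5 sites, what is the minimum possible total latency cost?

Open {A, C, D}.
  Z1→A 3, Z2→C 4, Z3→C 2, Z4→A 1, Z5→D 1, Z6→C 3  ⇒ total 14.
Compare {A, B, C}: total 15.
Compare {A, C, E}: total 15.
No size-3 selection does better; minimum is 14.

14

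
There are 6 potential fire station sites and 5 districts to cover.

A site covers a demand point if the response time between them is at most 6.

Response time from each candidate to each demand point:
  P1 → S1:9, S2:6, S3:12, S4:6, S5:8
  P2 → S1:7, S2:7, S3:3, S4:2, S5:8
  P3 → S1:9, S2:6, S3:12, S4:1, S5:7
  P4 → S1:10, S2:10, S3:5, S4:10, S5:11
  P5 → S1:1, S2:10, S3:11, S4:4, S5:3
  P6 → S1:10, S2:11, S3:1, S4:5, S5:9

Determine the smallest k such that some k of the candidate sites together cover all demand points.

3

Coverage sets (demand points within 6 of each site):
  P1: {S2, S4}
  P2: {S3, S4}
  P3: {S2, S4}
  P4: {S3}
  P5: {S1, S4, S5}
  P6: {S3, S4}
No 2 sites suffice: every size-2 union leaves at least one demand point uncovered.
But {P1, P2, P5} covers everything, so the minimum is 3.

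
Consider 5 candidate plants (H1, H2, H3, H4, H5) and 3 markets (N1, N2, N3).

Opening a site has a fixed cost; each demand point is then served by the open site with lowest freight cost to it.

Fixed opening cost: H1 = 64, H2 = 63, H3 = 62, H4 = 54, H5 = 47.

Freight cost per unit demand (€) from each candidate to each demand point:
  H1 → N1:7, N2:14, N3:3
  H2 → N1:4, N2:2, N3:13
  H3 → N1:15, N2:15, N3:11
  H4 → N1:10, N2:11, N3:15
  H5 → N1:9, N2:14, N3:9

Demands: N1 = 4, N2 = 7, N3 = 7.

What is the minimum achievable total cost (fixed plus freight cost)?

178

Open {H1, H2}: assign each demand point to its cheapest open site.
  N1→H2 4×4=16, N2→H2 7×2=14, N3→H1 7×3=21
  freight cost 51, fixed 127 → total 178.
Compare {H2}: freight cost 121 + fixed 63 = 184.
Compare {H2, H5}: freight cost 93 + fixed 110 = 203.
Compare {H1}: freight cost 147 + fixed 64 = 211.
All other subsets cost ≥ 184. Minimum total cost: 178.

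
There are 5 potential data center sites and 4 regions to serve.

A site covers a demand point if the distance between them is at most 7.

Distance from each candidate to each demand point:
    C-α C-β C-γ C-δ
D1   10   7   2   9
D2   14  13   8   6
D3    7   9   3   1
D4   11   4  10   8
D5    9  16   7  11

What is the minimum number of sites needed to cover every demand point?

2

Coverage sets (demand points within 7 of each site):
  D1: {C-β, C-γ}
  D2: {C-δ}
  D3: {C-α, C-γ, C-δ}
  D4: {C-β}
  D5: {C-γ}
No single site covers all 4 demand points.
But {D1, D3} covers everything, so the minimum is 2.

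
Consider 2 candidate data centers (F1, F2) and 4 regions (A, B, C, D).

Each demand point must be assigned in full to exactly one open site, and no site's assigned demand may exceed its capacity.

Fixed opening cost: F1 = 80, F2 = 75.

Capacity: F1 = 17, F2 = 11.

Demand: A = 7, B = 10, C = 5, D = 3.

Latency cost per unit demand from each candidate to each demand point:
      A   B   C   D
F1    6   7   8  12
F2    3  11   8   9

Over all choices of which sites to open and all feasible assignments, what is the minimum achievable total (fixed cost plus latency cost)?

Open {F1, F2}; cheapest assignment that respects the capacities:
  F1 (cap 17, load 15): B, C — cost 10×7 + 5×8 = 110
  F2 (cap 11, load 10): A, D — cost 7×3 + 3×9 = 48
  Shipping 158, fixed 155 → total 313.
  Any other capacity-feasible assignment to {F1, F2} ships for at least 158.
Total demand is 25 and no other set of sites has combined capacity ≥ 25, so {F1, F2} is the only feasible choice of open sites. Minimum: 313.

313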